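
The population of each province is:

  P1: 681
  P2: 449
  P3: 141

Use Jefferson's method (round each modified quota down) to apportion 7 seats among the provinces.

Standard divisor 1271/7 ≈ 181.571; standard quotas: P1 3.751, P2 2.473, P3 0.777.
Rounding down gives 3, 2, 0 = 5 seats, so the divisor must be adjusted.
With modified divisor 145: modified quotas P1 4.697, P2 3.097, P3 0.972.
Rounding down: P1 4, P2 3, P3 0 (total 7).

P1 4, P2 3, P3 0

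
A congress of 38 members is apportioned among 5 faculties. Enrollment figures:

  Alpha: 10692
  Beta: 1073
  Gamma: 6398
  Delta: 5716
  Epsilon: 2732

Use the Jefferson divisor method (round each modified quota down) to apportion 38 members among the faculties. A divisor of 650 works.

With modified divisor 650: modified quotas Alpha 16.449, Beta 1.651, Gamma 9.843, Delta 8.794, Epsilon 4.203.
Rounding down: Alpha 16, Beta 1, Gamma 9, Delta 8, Epsilon 4 (total 38).

Alpha=16, Beta=1, Gamma=9, Delta=8, Epsilon=4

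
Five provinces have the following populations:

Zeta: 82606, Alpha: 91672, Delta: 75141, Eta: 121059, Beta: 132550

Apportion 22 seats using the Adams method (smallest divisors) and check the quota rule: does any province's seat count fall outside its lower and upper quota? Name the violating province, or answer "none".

none

Standard quotas: Zeta 3.613, Alpha 4.009, Delta 3.286, Eta 5.295, Beta 5.797.
Adams allocation: Zeta 4, Alpha 4, Delta 3, Eta 5, Beta 6.
Every allocation lies between the lower and upper quota.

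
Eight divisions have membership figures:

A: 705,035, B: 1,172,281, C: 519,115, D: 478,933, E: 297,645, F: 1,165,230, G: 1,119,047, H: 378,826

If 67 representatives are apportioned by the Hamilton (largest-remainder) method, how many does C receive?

Total 5836112; standard divisor 5836112/67 ≈ 87106.149.
Standard quotas: A 8.0940, B 13.4581, C 5.9596, D 5.4983, E 3.4170, F 13.3771, G 12.8469, H 4.3490.
Lower quotas: A 8, B 13, C 5, D 5, E 3, F 13, G 12, H 4 (sum 63, leaving 4 seats).
Remainders in descending order: C 0.9596, G 0.8469, D 0.4983, B 0.4581, E 0.4170, F 0.3771, H 0.3490, A 0.0940.
The surplus seats go to C, G, D, B.
C receives 6.

6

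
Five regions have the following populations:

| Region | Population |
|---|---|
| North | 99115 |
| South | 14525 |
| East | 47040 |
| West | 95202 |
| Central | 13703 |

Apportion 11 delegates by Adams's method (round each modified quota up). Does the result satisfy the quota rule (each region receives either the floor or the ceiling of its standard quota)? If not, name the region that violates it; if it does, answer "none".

Standard quotas: North 4.044, South 0.593, East 1.919, West 3.885, Central 0.559.
Adams allocation: North 4, South 1, East 2, West 3, Central 1.
Every allocation lies between the lower and upper quota.

none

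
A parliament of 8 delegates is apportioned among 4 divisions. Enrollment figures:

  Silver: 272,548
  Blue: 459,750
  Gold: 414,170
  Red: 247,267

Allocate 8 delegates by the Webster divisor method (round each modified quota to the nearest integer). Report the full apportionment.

Silver 2; Blue 3; Gold 2; Red 1

Standard divisor 1393735/8 ≈ 174216.875; standard quotas: Silver 1.564, Blue 2.639, Gold 2.377, Red 1.419.
Rounding to the nearest integer gives Silver 2, Blue 3, Gold 2, Red 1 — total 8, matching the house size, so no adjustment is needed.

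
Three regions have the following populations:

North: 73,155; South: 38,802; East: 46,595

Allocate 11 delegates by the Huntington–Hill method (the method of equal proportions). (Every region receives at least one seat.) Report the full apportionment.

With divisor 14646: modified quotas North 4.995, South 2.649, East 3.181.
Geometric-mean thresholds: North √(4·5)=4.472, South √(2·3)=2.449, East √(3·4)=3.464.
Each quota rounded against its threshold gives North 5, South 3, East 3 (total 11).

North 5, South 3, East 3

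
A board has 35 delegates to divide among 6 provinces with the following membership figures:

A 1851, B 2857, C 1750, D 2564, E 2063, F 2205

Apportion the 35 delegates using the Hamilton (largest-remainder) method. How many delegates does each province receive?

A=5, B=7, C=5, D=7, E=5, F=6

Total 13290; standard divisor 13290/35 ≈ 379.714.
Standard quotas: A 4.875, B 7.524, C 4.609, D 6.752, E 5.433, F 5.807.
Lower quotas: A 4, B 7, C 4, D 6, E 5, F 5 (sum 31, leaving 4 seats).
Remainders in descending order: A 0.875, F 0.807, D 0.752, C 0.609, B 0.524, E 0.433.
The surplus seats go to A, F, D, C.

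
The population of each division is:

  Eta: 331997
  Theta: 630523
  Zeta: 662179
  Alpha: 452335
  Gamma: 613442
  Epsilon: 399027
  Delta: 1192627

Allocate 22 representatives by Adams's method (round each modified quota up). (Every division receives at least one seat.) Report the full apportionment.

Eta 2, Theta 3, Zeta 3, Alpha 3, Gamma 3, Epsilon 2, Delta 6

Standard divisor 4282130/22 ≈ 194642.273; standard quotas: Eta 1.706, Theta 3.239, Zeta 3.402, Alpha 2.324, Gamma 3.152, Epsilon 2.050, Delta 6.127.
Rounding up gives 2, 4, 4, 3, 4, 3, 7 = 27 seats, so the divisor must be adjusted.
With modified divisor 223400: modified quotas Eta 1.486, Theta 2.822, Zeta 2.964, Alpha 2.025, Gamma 2.746, Epsilon 1.786, Delta 5.339.
Rounding up: Eta 2, Theta 3, Zeta 3, Alpha 3, Gamma 3, Epsilon 2, Delta 6 (total 22).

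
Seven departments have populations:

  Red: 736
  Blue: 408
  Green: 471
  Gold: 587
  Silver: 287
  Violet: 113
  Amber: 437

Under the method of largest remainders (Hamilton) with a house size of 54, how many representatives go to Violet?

2

Total 3039; standard divisor 3039/54 ≈ 56.278.
Standard quotas: Red 13.078, Blue 7.250, Green 8.369, Gold 10.430, Silver 5.100, Violet 2.008, Amber 7.765.
Lower quotas: Red 13, Blue 7, Green 8, Gold 10, Silver 5, Violet 2, Amber 7 (sum 52, leaving 2 seats).
Remainders in descending order: Amber 0.765, Gold 0.430, Green 0.369, Blue 0.250, Silver 0.100, Red 0.078, Violet 0.008.
The surplus seats go to Amber, Gold.
Violet receives 2.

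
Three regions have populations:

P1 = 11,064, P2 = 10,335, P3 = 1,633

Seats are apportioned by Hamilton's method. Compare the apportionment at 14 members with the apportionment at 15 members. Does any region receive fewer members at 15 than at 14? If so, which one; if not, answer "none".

At 14 seats: P1 7, P2 6, P3 1.
At 15 seats: P1 7, P2 7, P3 1.
No region's allocation decreased.

none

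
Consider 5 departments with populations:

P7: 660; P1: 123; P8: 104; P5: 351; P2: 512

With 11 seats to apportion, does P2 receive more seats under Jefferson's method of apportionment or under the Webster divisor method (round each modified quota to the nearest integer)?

Jefferson: P7 5, P1 0, P8 0, P5 2, P2 4.
Webster: P7 4, P1 1, P8 1, P5 2, P2 3.
P2 gets 4 under Jefferson and 3 under Webster.

Jefferson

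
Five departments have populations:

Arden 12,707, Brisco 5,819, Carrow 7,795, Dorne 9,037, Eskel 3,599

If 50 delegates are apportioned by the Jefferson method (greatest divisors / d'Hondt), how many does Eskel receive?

4

Standard divisor 38957/50 ≈ 779.14; standard quotas: Arden 16.309, Brisco 7.468, Carrow 10.005, Dorne 11.599, Eskel 4.619.
Rounding down gives 16, 7, 10, 11, 4 = 48 seats, so the divisor must be adjusted.
With modified divisor 740: modified quotas Arden 17.172, Brisco 7.864, Carrow 10.534, Dorne 12.212, Eskel 4.864.
Rounding down: Arden 17, Brisco 7, Carrow 10, Dorne 12, Eskel 4 (total 50).
Eskel receives 4.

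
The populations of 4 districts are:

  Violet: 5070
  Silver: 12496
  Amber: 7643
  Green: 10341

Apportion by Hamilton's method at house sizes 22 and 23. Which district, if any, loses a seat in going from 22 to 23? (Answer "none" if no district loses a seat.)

At 22 seats: Violet 3, Silver 8, Amber 5, Green 6.
At 23 seats: Violet 3, Silver 8, Amber 5, Green 7.
No district's allocation decreased.

none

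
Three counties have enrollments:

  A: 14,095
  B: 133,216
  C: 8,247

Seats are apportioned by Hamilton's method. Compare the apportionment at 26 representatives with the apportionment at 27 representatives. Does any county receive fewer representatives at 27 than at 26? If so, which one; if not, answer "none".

C

At 26 seats: A 2, B 22, C 2.
At 27 seats: A 3, B 23, C 1.
C drops from 2 to 1.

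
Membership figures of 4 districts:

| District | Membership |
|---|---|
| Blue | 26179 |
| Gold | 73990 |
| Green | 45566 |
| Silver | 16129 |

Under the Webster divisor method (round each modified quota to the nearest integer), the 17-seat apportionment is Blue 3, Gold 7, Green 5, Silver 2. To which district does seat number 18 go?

Gold

Priority for the next seat is population ÷ (current seats + 0.5).
Priorities: Blue 7479.714, Gold 9865.333, Green 8284.727, Silver 6451.600.
Highest priority: Gold.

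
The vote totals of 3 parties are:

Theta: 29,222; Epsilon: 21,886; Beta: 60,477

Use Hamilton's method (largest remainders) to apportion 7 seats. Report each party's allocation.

Theta=2; Epsilon=1; Beta=4

Standard divisor: 111585 ÷ 7 ≈ 15940.714.
Standard quotas: Theta 1.8332, Epsilon 1.3730, Beta 3.7939.
Lower quotas: Theta 1, Epsilon 1, Beta 3 (sum 5, leaving 2 seats).
Remainders in descending order: Theta 0.8332, Beta 0.7939, Epsilon 0.3730.
The surplus seats go to Theta, Beta.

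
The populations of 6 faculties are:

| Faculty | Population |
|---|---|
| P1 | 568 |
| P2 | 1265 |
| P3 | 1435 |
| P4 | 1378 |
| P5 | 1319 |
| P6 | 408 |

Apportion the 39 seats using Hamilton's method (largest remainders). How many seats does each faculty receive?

The standard divisor is 6373/39 ≈ 163.41.
Standard quotas: P1 3.476, P2 7.741, P3 8.782, P4 8.433, P5 8.072, P6 2.497.
Lower quotas: P1 3, P2 7, P3 8, P4 8, P5 8, P6 2 (sum 36, leaving 3 seats).
Remainders in descending order: P3 0.782, P2 0.741, P6 0.497, P1 0.476, P4 0.433, P5 0.072.
The surplus seats go to P3, P2, P6.

P1=3, P2=8, P3=9, P4=8, P5=8, P6=3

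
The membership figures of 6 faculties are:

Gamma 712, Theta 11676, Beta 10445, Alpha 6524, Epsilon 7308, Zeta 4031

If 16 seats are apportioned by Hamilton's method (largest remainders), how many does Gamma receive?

0

Total 40696; standard divisor 40696/16 ≈ 2543.5.
Standard quotas: Gamma 0.2799, Theta 4.5905, Beta 4.1065, Alpha 2.5650, Epsilon 2.8732, Zeta 1.5848.
Lower quotas: Gamma 0, Theta 4, Beta 4, Alpha 2, Epsilon 2, Zeta 1 (sum 13, leaving 3 seats).
Remainders in descending order: Epsilon 0.8732, Theta 0.5905, Zeta 0.5848, Alpha 0.5650, Gamma 0.2799, Beta 0.1065.
Largest remainders: Epsilon, Theta, Zeta receive the extra seats.
Gamma receives 0.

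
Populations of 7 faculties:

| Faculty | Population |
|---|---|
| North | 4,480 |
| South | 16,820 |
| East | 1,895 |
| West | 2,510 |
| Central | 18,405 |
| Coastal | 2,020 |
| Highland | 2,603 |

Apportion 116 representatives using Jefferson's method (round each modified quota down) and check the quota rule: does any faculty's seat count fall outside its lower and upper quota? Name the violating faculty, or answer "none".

Central

Standard quotas: North 10.664, South 40.037, East 4.511, West 5.975, Central 43.810, Coastal 4.808, Highland 6.196.
Jefferson allocation: North 10, South 41, East 4, West 6, Central 45, Coastal 4, Highland 6.
Central has quota 43.810 (lower 43, upper 44) but receives 45 — outside the quota interval.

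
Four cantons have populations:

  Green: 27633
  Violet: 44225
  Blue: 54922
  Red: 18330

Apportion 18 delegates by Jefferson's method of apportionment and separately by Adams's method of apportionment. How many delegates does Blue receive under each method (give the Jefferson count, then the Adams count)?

Jefferson: Green 3, Violet 6, Blue 7, Red 2.
Adams: Green 4, Violet 5, Blue 6, Red 3.
Blue gets 7 under Jefferson and 6 under Adams.

7 and 6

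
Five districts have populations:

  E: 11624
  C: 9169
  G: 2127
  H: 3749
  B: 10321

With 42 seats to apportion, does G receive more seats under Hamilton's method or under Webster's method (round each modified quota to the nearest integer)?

Hamilton

Hamilton: E 13, C 10, G 3, H 4, B 12.
Webster: E 13, C 11, G 2, H 4, B 12.
G gets 3 under Hamilton and 2 under Webster.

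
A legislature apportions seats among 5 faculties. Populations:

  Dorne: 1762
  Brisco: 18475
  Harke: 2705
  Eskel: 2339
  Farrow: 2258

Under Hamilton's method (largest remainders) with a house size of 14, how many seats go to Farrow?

1

Standard divisor: 27539 ÷ 14 ≈ 1967.071.
Standard quotas: Dorne 0.8957, Brisco 9.3921, Harke 1.3751, Eskel 1.1891, Farrow 1.1479.
Lower quotas: Dorne 0, Brisco 9, Harke 1, Eskel 1, Farrow 1 (sum 12, leaving 2 seats).
Remainders in descending order: Dorne 0.8957, Brisco 0.3921, Harke 0.3751, Eskel 0.1891, Farrow 0.1479.
Largest remainders: Dorne, Brisco receive the extra seats.
Farrow receives 1.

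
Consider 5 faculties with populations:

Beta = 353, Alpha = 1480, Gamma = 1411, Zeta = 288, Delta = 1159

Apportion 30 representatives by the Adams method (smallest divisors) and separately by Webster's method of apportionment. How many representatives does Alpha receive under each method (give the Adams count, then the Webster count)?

9 and 10

Adams: Beta 3, Alpha 9, Gamma 9, Zeta 2, Delta 7.
Webster: Beta 2, Alpha 10, Gamma 9, Zeta 2, Delta 7.
Alpha gets 9 under Adams and 10 under Webster.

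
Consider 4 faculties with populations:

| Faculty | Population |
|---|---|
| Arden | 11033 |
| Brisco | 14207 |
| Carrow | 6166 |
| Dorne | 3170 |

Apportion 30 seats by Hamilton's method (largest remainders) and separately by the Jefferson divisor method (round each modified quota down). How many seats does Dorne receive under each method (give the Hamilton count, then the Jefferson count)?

Hamilton: Arden 10, Brisco 12, Carrow 5, Dorne 3.
Jefferson: Arden 10, Brisco 13, Carrow 5, Dorne 2.
Dorne gets 3 under Hamilton and 2 under Jefferson.

3 and 2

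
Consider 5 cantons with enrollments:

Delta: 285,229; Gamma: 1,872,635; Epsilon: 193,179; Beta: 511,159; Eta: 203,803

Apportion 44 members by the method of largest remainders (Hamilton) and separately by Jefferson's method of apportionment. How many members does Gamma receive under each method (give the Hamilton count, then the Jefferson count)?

Hamilton: Delta 4, Gamma 27, Epsilon 3, Beta 7, Eta 3.
Jefferson: Delta 4, Gamma 28, Epsilon 2, Beta 7, Eta 3.
Gamma gets 27 under Hamilton and 28 under Jefferson.

27 and 28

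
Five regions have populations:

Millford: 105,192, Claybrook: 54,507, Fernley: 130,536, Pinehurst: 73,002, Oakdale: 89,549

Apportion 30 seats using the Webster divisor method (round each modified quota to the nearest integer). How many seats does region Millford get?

7

Standard divisor 452786/30 ≈ 15092.867; standard quotas: Millford 6.970, Claybrook 3.611, Fernley 8.649, Pinehurst 4.837, Oakdale 5.933.
Rounding to the nearest integer gives 7, 4, 9, 5, 6 = 31 seats, so the divisor must be adjusted.
With modified divisor 15470: modified quotas Millford 6.800, Claybrook 3.523, Fernley 8.438, Pinehurst 4.719, Oakdale 5.789.
Rounding to the nearest integer: Millford 7, Claybrook 4, Fernley 8, Pinehurst 5, Oakdale 6 (total 30).
Millford receives 7.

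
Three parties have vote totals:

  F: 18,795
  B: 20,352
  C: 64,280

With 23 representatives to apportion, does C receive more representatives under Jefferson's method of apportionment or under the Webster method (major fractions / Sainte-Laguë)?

Jefferson

Jefferson: F 4, B 4, C 15.
Webster: F 4, B 5, C 14.
C gets 15 under Jefferson and 14 under Webster.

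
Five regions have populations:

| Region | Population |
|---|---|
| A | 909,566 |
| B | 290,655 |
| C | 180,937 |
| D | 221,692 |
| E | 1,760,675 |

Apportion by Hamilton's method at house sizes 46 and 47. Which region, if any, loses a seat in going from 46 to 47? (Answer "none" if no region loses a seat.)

C

At 46 seats: A 12, B 4, C 3, D 3, E 24.
At 47 seats: A 13, B 4, C 2, D 3, E 25.
C drops from 3 to 2.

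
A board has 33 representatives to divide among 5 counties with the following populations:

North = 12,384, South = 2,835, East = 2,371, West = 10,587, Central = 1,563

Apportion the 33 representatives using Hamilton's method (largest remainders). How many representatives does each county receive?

Total 29740; standard divisor 29740/33 ≈ 901.212.
Standard quotas: North 13.7415, South 3.1458, East 2.6309, West 11.7475, Central 1.7343.
Lower quotas: North 13, South 3, East 2, West 11, Central 1 (sum 30, leaving 3 seats).
Remainders in descending order: West 0.7475, North 0.7415, Central 0.7343, East 0.6309, South 0.1458.
Largest remainders: West, North, Central receive the extra seats.

North: 14, South: 3, East: 2, West: 12, Central: 2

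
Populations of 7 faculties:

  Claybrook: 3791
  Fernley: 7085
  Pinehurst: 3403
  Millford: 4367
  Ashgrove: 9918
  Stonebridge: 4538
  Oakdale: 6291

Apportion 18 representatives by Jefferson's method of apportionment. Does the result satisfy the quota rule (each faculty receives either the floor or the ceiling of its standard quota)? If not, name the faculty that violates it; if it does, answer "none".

Standard quotas: Claybrook 1.732, Fernley 3.237, Pinehurst 1.555, Millford 1.995, Ashgrove 4.532, Stonebridge 2.074, Oakdale 2.875.
Jefferson allocation: Claybrook 2, Fernley 3, Pinehurst 1, Millford 2, Ashgrove 5, Stonebridge 2, Oakdale 3.
Every allocation lies between the lower and upper quota.

none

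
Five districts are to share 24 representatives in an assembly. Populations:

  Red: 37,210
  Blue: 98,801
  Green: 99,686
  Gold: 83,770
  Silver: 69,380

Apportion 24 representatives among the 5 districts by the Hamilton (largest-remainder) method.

Standard divisor: 388847 ÷ 24 ≈ 16201.958.
Standard quotas: Red 2.2966, Blue 6.0981, Green 6.1527, Gold 5.1704, Silver 4.2822.
Lower quotas: Red 2, Blue 6, Green 6, Gold 5, Silver 4 (sum 23, leaving 1 seat).
Remainders in descending order: Red 0.2966, Silver 0.2822, Gold 0.1704, Green 0.1527, Blue 0.0981.
Largest remainder: Red receives the extra seat.

Red: 3, Blue: 6, Green: 6, Gold: 5, Silver: 4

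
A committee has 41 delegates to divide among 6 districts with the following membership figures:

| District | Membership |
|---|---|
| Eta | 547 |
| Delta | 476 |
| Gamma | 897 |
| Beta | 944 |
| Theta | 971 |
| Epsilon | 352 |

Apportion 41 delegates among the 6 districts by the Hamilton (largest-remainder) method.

Standard divisor: 4187 ÷ 41 ≈ 102.122.
Standard quotas: Eta 5.356, Delta 4.661, Gamma 8.784, Beta 9.244, Theta 9.508, Epsilon 3.447.
Lower quotas: Eta 5, Delta 4, Gamma 8, Beta 9, Theta 9, Epsilon 3 (sum 38, leaving 3 seats).
Remainders in descending order: Gamma 0.784, Delta 0.661, Theta 0.508, Epsilon 0.447, Eta 0.356, Beta 0.244.
Largest remainders: Gamma, Delta, Theta receive the extra seats.

Eta=5, Delta=5, Gamma=9, Beta=9, Theta=10, Epsilon=3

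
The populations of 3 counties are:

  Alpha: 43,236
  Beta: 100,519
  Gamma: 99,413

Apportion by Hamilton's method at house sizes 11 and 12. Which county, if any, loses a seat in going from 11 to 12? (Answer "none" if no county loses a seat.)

At 11 seats: Alpha 2, Beta 5, Gamma 4.
At 12 seats: Alpha 2, Beta 5, Gamma 5.
No county's allocation decreased.

none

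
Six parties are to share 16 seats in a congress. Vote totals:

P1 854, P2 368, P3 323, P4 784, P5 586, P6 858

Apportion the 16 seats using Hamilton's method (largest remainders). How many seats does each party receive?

P1 4, P2 2, P3 1, P4 3, P5 2, P6 4

Total 3773; standard divisor 3773/16 ≈ 235.812.
Standard quotas: P1 3.622, P2 1.561, P3 1.370, P4 3.325, P5 2.485, P6 3.638.
Lower quotas: P1 3, P2 1, P3 1, P4 3, P5 2, P6 3 (sum 13, leaving 3 seats).
Remainders in descending order: P6 0.638, P1 0.622, P2 0.561, P5 0.485, P3 0.370, P4 0.325.
The surplus seats go to P6, P1, P2.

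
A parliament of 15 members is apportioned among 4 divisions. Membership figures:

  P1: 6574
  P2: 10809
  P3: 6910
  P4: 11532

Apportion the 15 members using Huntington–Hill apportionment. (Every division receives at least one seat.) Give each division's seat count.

With divisor 2498: modified quotas P1 2.632, P2 4.327, P3 2.766, P4 4.616.
Geometric-mean thresholds: P1 √(2·3)=2.449, P2 √(4·5)=4.472, P3 √(2·3)=2.449, P4 √(4·5)=4.472.
Each quota rounded against its threshold gives P1 3, P2 4, P3 3, P4 5 (total 15).

P1=3; P2=4; P3=3; P4=5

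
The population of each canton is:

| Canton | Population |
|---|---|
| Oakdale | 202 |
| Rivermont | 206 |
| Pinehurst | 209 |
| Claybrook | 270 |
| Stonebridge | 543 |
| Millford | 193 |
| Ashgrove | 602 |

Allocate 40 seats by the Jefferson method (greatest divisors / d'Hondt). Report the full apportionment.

Standard divisor 2225/40 ≈ 55.625; standard quotas: Oakdale 3.631, Rivermont 3.703, Pinehurst 3.757, Claybrook 4.854, Stonebridge 9.762, Millford 3.470, Ashgrove 10.822.
Rounding down gives 3, 3, 3, 4, 9, 3, 10 = 35 seats, so the divisor must be adjusted.
With modified divisor 51: modified quotas Oakdale 3.961, Rivermont 4.039, Pinehurst 4.098, Claybrook 5.294, Stonebridge 10.647, Millford 3.784, Ashgrove 11.804.
Rounding down: Oakdale 3, Rivermont 4, Pinehurst 4, Claybrook 5, Stonebridge 10, Millford 3, Ashgrove 11 (total 40).

Oakdale: 3; Rivermont: 4; Pinehurst: 4; Claybrook: 5; Stonebridge: 10; Millford: 3; Ashgrove: 11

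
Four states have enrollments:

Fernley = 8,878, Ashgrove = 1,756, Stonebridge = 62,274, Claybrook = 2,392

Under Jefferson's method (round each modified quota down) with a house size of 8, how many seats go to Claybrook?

0

Standard divisor 75300/8 ≈ 9412.5; standard quotas: Fernley 0.943, Ashgrove 0.187, Stonebridge 6.616, Claybrook 0.254.
Rounding down gives 0, 0, 6, 0 = 6 seats, so the divisor must be adjusted.
With modified divisor 8300: modified quotas Fernley 1.070, Ashgrove 0.212, Stonebridge 7.503, Claybrook 0.288.
Rounding down: Fernley 1, Ashgrove 0, Stonebridge 7, Claybrook 0 (total 8).
Claybrook receives 0.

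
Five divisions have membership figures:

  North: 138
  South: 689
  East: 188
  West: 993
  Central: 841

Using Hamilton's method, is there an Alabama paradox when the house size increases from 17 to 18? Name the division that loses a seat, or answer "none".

none

At 17 seats: North 1, South 4, East 1, West 6, Central 5.
At 18 seats: North 1, South 5, East 1, West 6, Central 5.
No division's allocation decreased.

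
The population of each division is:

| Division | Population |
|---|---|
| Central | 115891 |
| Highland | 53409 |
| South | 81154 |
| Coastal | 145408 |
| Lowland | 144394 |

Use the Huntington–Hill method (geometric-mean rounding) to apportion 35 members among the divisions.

With divisor 15373: modified quotas Central 7.539, Highland 3.474, South 5.279, Coastal 9.459, Lowland 9.393.
Geometric-mean thresholds: Central √(7·8)=7.483, Highland √(3·4)=3.464, South √(5·6)=5.477, Coastal √(9·10)=9.487, Lowland √(9·10)=9.487.
Each quota rounded against its threshold gives Central 8, Highland 4, South 5, Coastal 9, Lowland 9 (total 35).

Central 8; Highland 4; South 5; Coastal 9; Lowland 9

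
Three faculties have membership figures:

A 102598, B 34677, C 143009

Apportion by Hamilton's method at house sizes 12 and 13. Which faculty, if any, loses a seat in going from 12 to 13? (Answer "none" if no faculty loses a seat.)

B

At 12 seats: A 4, B 2, C 6.
At 13 seats: A 5, B 1, C 7.
B drops from 2 to 1.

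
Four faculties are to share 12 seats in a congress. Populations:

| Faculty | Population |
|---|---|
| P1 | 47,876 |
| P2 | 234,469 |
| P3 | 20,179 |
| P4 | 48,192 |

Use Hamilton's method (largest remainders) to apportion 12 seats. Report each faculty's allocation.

P1 1, P2 8, P3 1, P4 2

Standard divisor: 350716 ÷ 12 ≈ 29226.333.
Standard quotas: P1 1.6381, P2 8.0225, P3 0.6904, P4 1.6489.
Lower quotas: P1 1, P2 8, P3 0, P4 1 (sum 10, leaving 2 seats).
Remainders in descending order: P3 0.6904, P4 0.6489, P1 0.6381, P2 0.0225.
The surplus seats go to P3, P4.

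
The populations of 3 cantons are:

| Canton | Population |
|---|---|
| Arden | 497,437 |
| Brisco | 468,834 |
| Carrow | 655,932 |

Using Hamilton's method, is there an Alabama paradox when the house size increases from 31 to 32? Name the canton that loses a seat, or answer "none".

none

At 31 seats: Arden 9, Brisco 9, Carrow 13.
At 32 seats: Arden 10, Brisco 9, Carrow 13.
No canton's allocation decreased.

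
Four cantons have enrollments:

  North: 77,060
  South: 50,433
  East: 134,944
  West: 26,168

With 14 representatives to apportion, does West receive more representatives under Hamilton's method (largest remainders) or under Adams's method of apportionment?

Adams

Hamilton: North 4, South 2, East 7, West 1.
Adams: North 4, South 2, East 6, West 2.
West gets 1 under Hamilton and 2 under Adams.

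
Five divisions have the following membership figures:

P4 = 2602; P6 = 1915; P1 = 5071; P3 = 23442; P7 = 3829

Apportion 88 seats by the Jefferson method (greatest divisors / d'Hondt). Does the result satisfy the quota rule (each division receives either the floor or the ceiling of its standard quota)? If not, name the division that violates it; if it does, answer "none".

P3

Standard quotas: P4 6.212, P6 4.572, P1 12.107, P3 55.967, P7 9.142.
Jefferson allocation: P4 6, P6 4, P1 12, P3 57, P7 9.
P3 has quota 55.967 (lower 55, upper 56) but receives 57 — outside the quota interval.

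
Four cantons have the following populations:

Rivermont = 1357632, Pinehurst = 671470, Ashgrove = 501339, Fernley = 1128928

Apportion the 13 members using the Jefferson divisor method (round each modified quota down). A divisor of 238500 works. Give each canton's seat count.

With modified divisor 238500: modified quotas Rivermont 5.692, Pinehurst 2.815, Ashgrove 2.102, Fernley 4.733.
Rounding down: Rivermont 5, Pinehurst 2, Ashgrove 2, Fernley 4 (total 13).

Rivermont=5, Pinehurst=2, Ashgrove=2, Fernley=4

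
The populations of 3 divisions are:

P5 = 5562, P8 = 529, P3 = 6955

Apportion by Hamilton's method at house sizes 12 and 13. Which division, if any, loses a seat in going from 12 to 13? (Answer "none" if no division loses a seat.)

P8

At 12 seats: P5 5, P8 1, P3 6.
At 13 seats: P5 6, P8 0, P3 7.
P8 drops from 1 to 0.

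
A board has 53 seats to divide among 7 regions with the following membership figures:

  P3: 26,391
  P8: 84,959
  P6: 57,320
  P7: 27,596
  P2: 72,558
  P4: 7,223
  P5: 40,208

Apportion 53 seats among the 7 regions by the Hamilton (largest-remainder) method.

The standard divisor is 316255/53 ≈ 5967.075.
Standard quotas: P3 4.4228, P8 14.2380, P6 9.6060, P7 4.6247, P2 12.1597, P4 1.2105, P5 6.7383.
Lower quotas: P3 4, P8 14, P6 9, P7 4, P2 12, P4 1, P5 6 (sum 50, leaving 3 seats).
Remainders in descending order: P5 0.7383, P7 0.6247, P6 0.6060, P3 0.4228, P8 0.2380, P4 0.2105, P2 0.1597.
The surplus seats go to P5, P7, P6.

P3 4, P8 14, P6 10, P7 5, P2 12, P4 1, P5 7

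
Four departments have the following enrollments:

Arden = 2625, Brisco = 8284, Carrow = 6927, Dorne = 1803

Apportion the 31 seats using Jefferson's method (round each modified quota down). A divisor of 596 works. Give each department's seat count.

With modified divisor 596: modified quotas Arden 4.404, Brisco 13.899, Carrow 11.622, Dorne 3.025.
Rounding down: Arden 4, Brisco 13, Carrow 11, Dorne 3 (total 31).

Arden 4; Brisco 13; Carrow 11; Dorne 3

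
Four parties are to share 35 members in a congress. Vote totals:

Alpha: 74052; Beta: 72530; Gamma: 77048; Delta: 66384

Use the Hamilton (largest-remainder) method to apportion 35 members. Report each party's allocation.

The standard divisor is 290014/35 ≈ 8286.114.
Standard quotas: Alpha 8.9369, Beta 8.7532, Gamma 9.2984, Delta 8.0115.
Lower quotas: Alpha 8, Beta 8, Gamma 9, Delta 8 (sum 33, leaving 2 seats).
Remainders in descending order: Alpha 0.9369, Beta 0.7532, Gamma 0.2984, Delta 0.0115.
Largest remainders: Alpha, Beta receive the extra seats.

Alpha: 9, Beta: 9, Gamma: 9, Delta: 8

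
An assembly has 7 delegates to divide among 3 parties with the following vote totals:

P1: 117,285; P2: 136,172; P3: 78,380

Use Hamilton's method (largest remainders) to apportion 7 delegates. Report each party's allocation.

The standard divisor is 331837/7 ≈ 47405.286.
Standard quotas: P1 2.4741, P2 2.8725, P3 1.6534.
Lower quotas: P1 2, P2 2, P3 1 (sum 5, leaving 2 seats).
Remainders in descending order: P2 0.8725, P3 0.6534, P1 0.4741.
Largest remainders: P2, P3 receive the extra seats.

P1=2, P2=3, P3=2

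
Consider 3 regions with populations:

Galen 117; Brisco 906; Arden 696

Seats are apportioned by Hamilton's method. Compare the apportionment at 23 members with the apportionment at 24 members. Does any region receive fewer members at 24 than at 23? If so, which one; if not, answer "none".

At 23 seats: Galen 2, Brisco 12, Arden 9.
At 24 seats: Galen 1, Brisco 13, Arden 10.
Galen drops from 2 to 1.

Galen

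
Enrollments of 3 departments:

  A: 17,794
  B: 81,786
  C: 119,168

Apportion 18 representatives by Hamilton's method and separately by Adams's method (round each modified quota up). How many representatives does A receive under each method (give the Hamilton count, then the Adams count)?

1 and 2

Hamilton: A 1, B 7, C 10.
Adams: A 2, B 7, C 9.
A gets 1 under Hamilton and 2 under Adams.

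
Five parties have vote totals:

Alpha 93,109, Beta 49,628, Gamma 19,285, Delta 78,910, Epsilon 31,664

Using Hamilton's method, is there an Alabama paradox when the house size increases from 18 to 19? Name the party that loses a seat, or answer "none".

At 18 seats: Alpha 6, Beta 4, Gamma 1, Delta 5, Epsilon 2.
At 19 seats: Alpha 7, Beta 3, Gamma 1, Delta 6, Epsilon 2.
Beta drops from 4 to 3.

Beta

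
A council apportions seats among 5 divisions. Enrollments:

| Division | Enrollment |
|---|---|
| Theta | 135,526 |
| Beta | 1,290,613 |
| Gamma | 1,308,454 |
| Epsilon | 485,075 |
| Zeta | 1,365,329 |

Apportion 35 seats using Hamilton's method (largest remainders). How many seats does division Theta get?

1

Total 4584997; standard divisor 4584997/35 ≈ 130999.914.
Standard quotas: Theta 1.0346, Beta 9.8520, Gamma 9.9882, Epsilon 3.7029, Zeta 10.4224.
Lower quotas: Theta 1, Beta 9, Gamma 9, Epsilon 3, Zeta 10 (sum 32, leaving 3 seats).
Remainders in descending order: Gamma 0.9882, Beta 0.8520, Epsilon 0.7029, Zeta 0.4224, Theta 0.0346.
The surplus seats go to Gamma, Beta, Epsilon.
Theta receives 1.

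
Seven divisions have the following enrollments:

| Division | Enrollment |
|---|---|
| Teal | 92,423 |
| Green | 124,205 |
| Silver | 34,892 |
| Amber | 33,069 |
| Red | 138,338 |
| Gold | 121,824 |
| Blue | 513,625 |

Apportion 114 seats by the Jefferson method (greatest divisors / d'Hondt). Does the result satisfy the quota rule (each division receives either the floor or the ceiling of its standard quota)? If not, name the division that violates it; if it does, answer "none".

Standard quotas: Teal 9.955, Green 13.378, Silver 3.758, Amber 3.562, Red 14.901, Gold 13.122, Blue 55.324.
Jefferson allocation: Teal 10, Green 13, Silver 3, Amber 3, Red 15, Gold 13, Blue 57.
Blue has quota 55.324 (lower 55, upper 56) but receives 57 — outside the quota interval.

Blue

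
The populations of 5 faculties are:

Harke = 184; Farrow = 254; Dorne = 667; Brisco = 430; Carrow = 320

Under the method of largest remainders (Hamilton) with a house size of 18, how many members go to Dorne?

7

Standard divisor: 1855 ÷ 18 ≈ 103.056.
Standard quotas: Harke 1.785, Farrow 2.465, Dorne 6.472, Brisco 4.173, Carrow 3.105.
Lower quotas: Harke 1, Farrow 2, Dorne 6, Brisco 4, Carrow 3 (sum 16, leaving 2 seats).
Remainders in descending order: Harke 0.785, Dorne 0.472, Farrow 0.465, Brisco 0.173, Carrow 0.105.
Largest remainders: Harke, Dorne receive the extra seats.
Dorne receives 7.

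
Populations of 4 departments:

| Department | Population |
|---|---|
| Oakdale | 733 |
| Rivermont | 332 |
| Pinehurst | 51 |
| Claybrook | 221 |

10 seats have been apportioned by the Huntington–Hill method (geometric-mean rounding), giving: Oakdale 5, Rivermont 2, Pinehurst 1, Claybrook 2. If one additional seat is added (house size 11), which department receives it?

Priority for the next seat is population ÷ (√(s·(s+1))).
Priorities: Oakdale 133.827, Rivermont 135.538, Pinehurst 36.062, Claybrook 90.223.
Highest priority: Rivermont.

Rivermont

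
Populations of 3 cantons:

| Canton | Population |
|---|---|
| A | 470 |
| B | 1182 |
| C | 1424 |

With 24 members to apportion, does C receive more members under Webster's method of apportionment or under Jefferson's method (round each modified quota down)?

Webster: A 4, B 9, C 11.
Jefferson: A 3, B 9, C 12.
C gets 11 under Webster and 12 under Jefferson.

Jefferson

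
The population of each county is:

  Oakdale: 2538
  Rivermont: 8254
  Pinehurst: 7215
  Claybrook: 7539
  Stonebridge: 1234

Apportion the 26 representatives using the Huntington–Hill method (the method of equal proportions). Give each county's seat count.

With divisor 1022: modified quotas Oakdale 2.483, Rivermont 8.076, Pinehurst 7.060, Claybrook 7.377, Stonebridge 1.207.
Geometric-mean thresholds: Oakdale √(2·3)=2.449, Rivermont √(8·9)=8.485, Pinehurst √(7·8)=7.483, Claybrook √(7·8)=7.483, Stonebridge √(1·2)=1.414.
Each quota rounded against its threshold gives Oakdale 3, Rivermont 8, Pinehurst 7, Claybrook 7, Stonebridge 1 (total 26).

Oakdale 3, Rivermont 8, Pinehurst 7, Claybrook 7, Stonebridge 1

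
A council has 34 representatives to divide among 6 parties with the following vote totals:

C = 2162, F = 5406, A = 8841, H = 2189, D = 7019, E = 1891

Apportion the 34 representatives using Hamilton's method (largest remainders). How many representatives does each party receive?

C: 2; F: 7; A: 11; H: 3; D: 9; E: 2

Standard divisor: 27508 ÷ 34 ≈ 809.059.
Standard quotas: C 2.6722, F 6.6818, A 10.9275, H 2.7056, D 8.6755, E 2.3373.
Lower quotas: C 2, F 6, A 10, H 2, D 8, E 2 (sum 30, leaving 4 seats).
Remainders in descending order: A 0.9275, H 0.7056, F 0.6818, D 0.6755, C 0.6722, E 0.3373.
Largest remainders: A, H, F, D receive the extra seats.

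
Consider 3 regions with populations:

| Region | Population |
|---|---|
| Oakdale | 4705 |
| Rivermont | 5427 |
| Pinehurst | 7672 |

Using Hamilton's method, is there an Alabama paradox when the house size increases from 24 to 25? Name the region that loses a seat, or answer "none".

At 24 seats: Oakdale 7, Rivermont 7, Pinehurst 10.
At 25 seats: Oakdale 6, Rivermont 8, Pinehurst 11.
Oakdale drops from 7 to 6.

Oakdale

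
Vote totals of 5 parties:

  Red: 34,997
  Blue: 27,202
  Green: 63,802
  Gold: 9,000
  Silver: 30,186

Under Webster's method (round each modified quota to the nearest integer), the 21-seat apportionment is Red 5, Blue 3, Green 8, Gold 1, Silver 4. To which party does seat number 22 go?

Priority for the next seat is population ÷ (current seats + 0.5).
Priorities: Red 6363.091, Blue 7772.000, Green 7506.118, Gold 6000.000, Silver 6708.000.
Highest priority: Blue.

Blue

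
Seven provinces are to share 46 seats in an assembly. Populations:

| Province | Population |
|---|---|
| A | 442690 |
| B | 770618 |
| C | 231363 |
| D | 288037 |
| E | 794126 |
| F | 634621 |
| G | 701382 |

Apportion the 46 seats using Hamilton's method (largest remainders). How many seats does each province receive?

A 5, B 9, C 3, D 3, E 10, F 8, G 8

Standard divisor: 3862837 ÷ 46 ≈ 83974.717.
Standard quotas: A 5.2717, B 9.1768, C 2.7552, D 3.4300, E 9.4567, F 7.5573, G 8.3523.
Lower quotas: A 5, B 9, C 2, D 3, E 9, F 7, G 8 (sum 43, leaving 3 seats).
Remainders in descending order: C 0.7552, F 0.5573, E 0.4567, D 0.4300, G 0.3523, A 0.2717, B 0.1768.
The surplus seats go to C, F, E.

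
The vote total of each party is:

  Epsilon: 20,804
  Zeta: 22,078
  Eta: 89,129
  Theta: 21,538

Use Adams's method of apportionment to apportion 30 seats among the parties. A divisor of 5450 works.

With modified divisor 5450: modified quotas Epsilon 3.817, Zeta 4.051, Eta 16.354, Theta 3.952.
Rounding up: Epsilon 4, Zeta 5, Eta 17, Theta 4 (total 30).

Epsilon 4, Zeta 5, Eta 17, Theta 4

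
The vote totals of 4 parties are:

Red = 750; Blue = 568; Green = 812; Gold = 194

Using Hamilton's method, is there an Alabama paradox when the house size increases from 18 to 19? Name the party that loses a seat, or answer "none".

At 18 seats: Red 6, Blue 4, Green 6, Gold 2.
At 19 seats: Red 6, Blue 5, Green 7, Gold 1.
Gold drops from 2 to 1.

Gold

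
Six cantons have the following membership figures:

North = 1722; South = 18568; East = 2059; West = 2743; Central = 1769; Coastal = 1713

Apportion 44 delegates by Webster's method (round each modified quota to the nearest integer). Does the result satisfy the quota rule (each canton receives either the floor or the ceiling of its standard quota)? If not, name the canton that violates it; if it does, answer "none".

none

Standard quotas: North 2.652, South 28.592, East 3.171, West 4.224, Central 2.724, Coastal 2.638.
Webster allocation: North 3, South 28, East 3, West 4, Central 3, Coastal 3.
Every allocation lies between the lower and upper quota.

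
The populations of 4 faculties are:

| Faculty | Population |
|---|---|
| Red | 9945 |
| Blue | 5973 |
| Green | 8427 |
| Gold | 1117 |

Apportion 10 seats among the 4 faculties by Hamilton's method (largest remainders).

The standard divisor is 25462/10 ≈ 2546.2.
Standard quotas: Red 3.9058, Blue 2.3458, Green 3.3096, Gold 0.4387.
Lower quotas: Red 3, Blue 2, Green 3, Gold 0 (sum 8, leaving 2 seats).
Remainders in descending order: Red 0.9058, Gold 0.4387, Blue 0.3458, Green 0.3096.
The surplus seats go to Red, Gold.

Red 4, Blue 2, Green 3, Gold 1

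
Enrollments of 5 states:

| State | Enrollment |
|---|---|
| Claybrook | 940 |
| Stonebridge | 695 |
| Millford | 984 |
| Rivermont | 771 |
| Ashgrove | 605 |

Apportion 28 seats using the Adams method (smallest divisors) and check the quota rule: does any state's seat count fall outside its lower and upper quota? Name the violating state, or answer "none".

none

Standard quotas: Claybrook 6.588, Stonebridge 4.871, Millford 6.897, Rivermont 5.404, Ashgrove 4.240.
Adams allocation: Claybrook 7, Stonebridge 5, Millford 7, Rivermont 5, Ashgrove 4.
Every allocation lies between the lower and upper quota.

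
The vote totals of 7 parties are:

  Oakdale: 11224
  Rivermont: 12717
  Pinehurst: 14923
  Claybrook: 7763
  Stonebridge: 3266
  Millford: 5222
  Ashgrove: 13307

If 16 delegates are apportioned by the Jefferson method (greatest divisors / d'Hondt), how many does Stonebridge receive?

0

Standard divisor 68422/16 ≈ 4276.375; standard quotas: Oakdale 2.625, Rivermont 2.974, Pinehurst 3.490, Claybrook 1.815, Stonebridge 0.764, Millford 1.221, Ashgrove 3.112.
Rounding down gives 2, 2, 3, 1, 0, 1, 3 = 12 seats, so the divisor must be adjusted.
With modified divisor 3500: modified quotas Oakdale 3.207, Rivermont 3.633, Pinehurst 4.264, Claybrook 2.218, Stonebridge 0.933, Millford 1.492, Ashgrove 3.802.
Rounding down: Oakdale 3, Rivermont 3, Pinehurst 4, Claybrook 2, Stonebridge 0, Millford 1, Ashgrove 3 (total 16).
Stonebridge receives 0.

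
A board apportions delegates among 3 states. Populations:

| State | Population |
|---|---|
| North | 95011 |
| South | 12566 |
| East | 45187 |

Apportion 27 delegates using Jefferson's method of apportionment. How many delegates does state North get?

Standard divisor 152764/27 ≈ 5657.926; standard quotas: North 16.793, South 2.221, East 7.986.
Rounding down gives 16, 2, 7 = 25 seats, so the divisor must be adjusted.
With modified divisor 5400: modified quotas North 17.595, South 2.327, East 8.368.
Rounding down: North 17, South 2, East 8 (total 27).
North receives 17.

17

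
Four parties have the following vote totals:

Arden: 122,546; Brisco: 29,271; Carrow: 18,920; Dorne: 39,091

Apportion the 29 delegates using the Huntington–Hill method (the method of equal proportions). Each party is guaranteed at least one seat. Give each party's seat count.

With divisor 7284: modified quotas Arden 16.824, Brisco 4.019, Carrow 2.597, Dorne 5.367.
Geometric-mean thresholds: Arden √(16·17)=16.492, Brisco √(4·5)=4.472, Carrow √(2·3)=2.449, Dorne √(5·6)=5.477.
Each quota rounded against its threshold gives Arden 17, Brisco 4, Carrow 3, Dorne 5 (total 29).

Arden: 17, Brisco: 4, Carrow: 3, Dorne: 5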